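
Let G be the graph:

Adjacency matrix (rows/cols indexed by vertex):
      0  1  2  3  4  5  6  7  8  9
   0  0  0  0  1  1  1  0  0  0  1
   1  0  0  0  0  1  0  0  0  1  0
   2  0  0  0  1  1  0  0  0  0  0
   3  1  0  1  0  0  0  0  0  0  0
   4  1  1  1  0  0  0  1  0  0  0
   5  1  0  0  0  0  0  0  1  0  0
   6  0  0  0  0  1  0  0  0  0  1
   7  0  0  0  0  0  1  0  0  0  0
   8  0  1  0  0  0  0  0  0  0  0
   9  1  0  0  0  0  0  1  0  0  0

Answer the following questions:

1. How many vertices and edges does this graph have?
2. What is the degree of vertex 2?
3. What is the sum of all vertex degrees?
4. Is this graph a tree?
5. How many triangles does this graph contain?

Count: 10 vertices, 11 edges.
Vertex 2 has neighbors [3, 4], degree = 2.
Handshaking lemma: 2 * 11 = 22.
A tree on 10 vertices has 9 edges. This graph has 11 edges (2 extra). Not a tree.
Number of triangles = 0.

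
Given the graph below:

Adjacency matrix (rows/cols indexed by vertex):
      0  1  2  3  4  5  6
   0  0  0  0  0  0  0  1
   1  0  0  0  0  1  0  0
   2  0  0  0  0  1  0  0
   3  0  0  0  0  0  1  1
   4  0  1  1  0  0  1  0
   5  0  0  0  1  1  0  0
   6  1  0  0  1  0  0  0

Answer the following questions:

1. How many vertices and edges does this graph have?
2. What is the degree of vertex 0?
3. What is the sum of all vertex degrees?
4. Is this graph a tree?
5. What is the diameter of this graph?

Count: 7 vertices, 6 edges.
Vertex 0 has neighbors [6], degree = 1.
Handshaking lemma: 2 * 6 = 12.
A graph is a tree iff it is connected and has exactly n-1 edges. This graph is connected (all 7 vertices in one component) and has 7-1 = 6 edges. It is a tree.
Diameter (longest shortest path) = 5.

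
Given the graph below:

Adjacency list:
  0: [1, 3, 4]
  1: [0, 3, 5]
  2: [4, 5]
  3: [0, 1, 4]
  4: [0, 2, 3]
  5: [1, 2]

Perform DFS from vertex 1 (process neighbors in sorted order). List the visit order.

DFS from vertex 1 (neighbors processed in ascending order):
Visit order: 1, 0, 3, 4, 2, 5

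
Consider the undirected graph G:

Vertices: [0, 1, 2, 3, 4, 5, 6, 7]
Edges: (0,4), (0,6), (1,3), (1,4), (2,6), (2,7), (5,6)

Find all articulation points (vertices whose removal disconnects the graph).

An articulation point is a vertex whose removal disconnects the graph.
Articulation points: [0, 1, 2, 4, 6]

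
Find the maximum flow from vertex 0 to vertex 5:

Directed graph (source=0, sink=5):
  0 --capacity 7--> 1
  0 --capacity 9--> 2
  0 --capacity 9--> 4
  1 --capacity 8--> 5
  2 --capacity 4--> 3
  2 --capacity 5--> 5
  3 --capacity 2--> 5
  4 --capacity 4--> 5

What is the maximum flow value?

Computing max flow:
  Flow on (0->1): 7/7
  Flow on (0->2): 7/9
  Flow on (0->4): 4/9
  Flow on (1->5): 7/8
  Flow on (2->3): 2/4
  Flow on (2->5): 5/5
  Flow on (3->5): 2/2
  Flow on (4->5): 4/4
Maximum flow = 18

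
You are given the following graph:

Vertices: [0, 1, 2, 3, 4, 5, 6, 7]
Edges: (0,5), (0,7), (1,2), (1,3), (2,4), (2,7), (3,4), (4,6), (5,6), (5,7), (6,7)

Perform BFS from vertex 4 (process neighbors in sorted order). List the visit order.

BFS from vertex 4 (neighbors processed in ascending order):
Visit order: 4, 2, 3, 6, 1, 7, 5, 0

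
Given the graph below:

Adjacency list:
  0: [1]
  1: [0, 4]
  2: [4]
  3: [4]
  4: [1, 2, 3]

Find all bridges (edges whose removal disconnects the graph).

A bridge is an edge whose removal increases the number of connected components.
Bridges found: (0,1), (1,4), (2,4), (3,4)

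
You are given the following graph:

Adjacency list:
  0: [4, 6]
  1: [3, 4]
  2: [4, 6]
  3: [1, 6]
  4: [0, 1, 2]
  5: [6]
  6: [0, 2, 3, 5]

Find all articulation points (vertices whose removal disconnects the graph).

An articulation point is a vertex whose removal disconnects the graph.
Articulation points: [6]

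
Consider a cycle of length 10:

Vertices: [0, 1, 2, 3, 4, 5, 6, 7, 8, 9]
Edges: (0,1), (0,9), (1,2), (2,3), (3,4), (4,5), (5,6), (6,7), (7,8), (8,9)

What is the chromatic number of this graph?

This is an even cycle (C_10). Even cycles are bipartite.
Chromatic number = 2.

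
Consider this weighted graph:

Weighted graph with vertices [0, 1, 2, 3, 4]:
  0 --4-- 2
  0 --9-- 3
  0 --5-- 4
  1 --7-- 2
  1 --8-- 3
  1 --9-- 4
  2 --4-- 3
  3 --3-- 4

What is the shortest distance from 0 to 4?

Using Dijkstra's algorithm from vertex 0:
Shortest path: 0 -> 4
Total weight: 5 = 5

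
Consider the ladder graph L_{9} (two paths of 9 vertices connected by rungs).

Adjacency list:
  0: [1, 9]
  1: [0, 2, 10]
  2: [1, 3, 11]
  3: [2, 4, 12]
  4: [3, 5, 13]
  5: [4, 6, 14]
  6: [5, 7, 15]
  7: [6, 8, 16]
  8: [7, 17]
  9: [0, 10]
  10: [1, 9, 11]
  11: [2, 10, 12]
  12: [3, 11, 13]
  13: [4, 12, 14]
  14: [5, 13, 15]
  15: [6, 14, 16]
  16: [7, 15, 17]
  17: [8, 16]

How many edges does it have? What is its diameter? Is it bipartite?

Ladder graph L_{9}: 9 rungs + 2 * (9-1) path edges = 9 + 16 = 25 edges.
Diameter = 9.
Ladder graphs are bipartite (alternating coloring along each path).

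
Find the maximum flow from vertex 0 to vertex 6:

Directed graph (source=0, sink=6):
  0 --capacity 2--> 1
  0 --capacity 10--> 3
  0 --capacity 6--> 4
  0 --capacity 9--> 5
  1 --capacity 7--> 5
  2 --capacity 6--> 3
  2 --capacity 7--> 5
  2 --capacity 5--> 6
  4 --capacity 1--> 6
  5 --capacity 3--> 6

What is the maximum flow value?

Computing max flow:
  Flow on (0->4): 1/6
  Flow on (0->5): 3/9
  Flow on (4->6): 1/1
  Flow on (5->6): 3/3
Maximum flow = 4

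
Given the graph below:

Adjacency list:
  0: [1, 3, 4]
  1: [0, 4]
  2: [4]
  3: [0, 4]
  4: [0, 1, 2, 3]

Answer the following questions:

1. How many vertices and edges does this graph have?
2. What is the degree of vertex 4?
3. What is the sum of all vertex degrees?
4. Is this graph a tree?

Count: 5 vertices, 6 edges.
Vertex 4 has neighbors [0, 1, 2, 3], degree = 4.
Handshaking lemma: 2 * 6 = 12.
A tree on 5 vertices has 4 edges. This graph has 6 edges (2 extra). Not a tree.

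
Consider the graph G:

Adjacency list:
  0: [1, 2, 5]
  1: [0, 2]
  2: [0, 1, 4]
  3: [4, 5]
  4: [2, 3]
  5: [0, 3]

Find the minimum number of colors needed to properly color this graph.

The graph has a maximum clique of size 3 (lower bound on chromatic number).
A valid 3-coloring: {0: 0, 1: 2, 2: 1, 3: 0, 4: 2, 5: 1}.
Chromatic number = 3.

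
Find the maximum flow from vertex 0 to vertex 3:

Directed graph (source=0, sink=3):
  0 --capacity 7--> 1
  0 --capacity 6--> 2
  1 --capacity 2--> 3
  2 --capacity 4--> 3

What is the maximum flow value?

Computing max flow:
  Flow on (0->1): 2/7
  Flow on (0->2): 4/6
  Flow on (1->3): 2/2
  Flow on (2->3): 4/4
Maximum flow = 6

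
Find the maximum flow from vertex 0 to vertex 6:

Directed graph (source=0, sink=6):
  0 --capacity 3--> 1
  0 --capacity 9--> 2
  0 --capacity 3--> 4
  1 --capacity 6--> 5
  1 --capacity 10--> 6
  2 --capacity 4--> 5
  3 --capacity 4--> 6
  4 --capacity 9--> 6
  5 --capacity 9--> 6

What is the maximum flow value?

Computing max flow:
  Flow on (0->1): 3/3
  Flow on (0->2): 4/9
  Flow on (0->4): 3/3
  Flow on (1->6): 3/10
  Flow on (2->5): 4/4
  Flow on (4->6): 3/9
  Flow on (5->6): 4/9
Maximum flow = 10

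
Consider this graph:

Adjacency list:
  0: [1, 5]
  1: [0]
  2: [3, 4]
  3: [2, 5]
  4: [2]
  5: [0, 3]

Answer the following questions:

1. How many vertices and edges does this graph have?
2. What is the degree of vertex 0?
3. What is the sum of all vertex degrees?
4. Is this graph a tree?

Count: 6 vertices, 5 edges.
Vertex 0 has neighbors [1, 5], degree = 2.
Handshaking lemma: 2 * 5 = 10.
A graph is a tree iff it is connected and has exactly n-1 edges. This graph is connected (all 6 vertices in one component) and has 6-1 = 5 edges. It is a tree.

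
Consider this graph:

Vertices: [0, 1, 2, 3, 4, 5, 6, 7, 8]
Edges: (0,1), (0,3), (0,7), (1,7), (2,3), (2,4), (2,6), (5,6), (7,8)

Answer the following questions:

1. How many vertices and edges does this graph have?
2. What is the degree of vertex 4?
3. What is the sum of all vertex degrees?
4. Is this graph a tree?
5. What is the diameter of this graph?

Count: 9 vertices, 9 edges.
Vertex 4 has neighbors [2], degree = 1.
Handshaking lemma: 2 * 9 = 18.
A tree on 9 vertices has 8 edges. This graph has 9 edges (1 extra). Not a tree.
Diameter (longest shortest path) = 6.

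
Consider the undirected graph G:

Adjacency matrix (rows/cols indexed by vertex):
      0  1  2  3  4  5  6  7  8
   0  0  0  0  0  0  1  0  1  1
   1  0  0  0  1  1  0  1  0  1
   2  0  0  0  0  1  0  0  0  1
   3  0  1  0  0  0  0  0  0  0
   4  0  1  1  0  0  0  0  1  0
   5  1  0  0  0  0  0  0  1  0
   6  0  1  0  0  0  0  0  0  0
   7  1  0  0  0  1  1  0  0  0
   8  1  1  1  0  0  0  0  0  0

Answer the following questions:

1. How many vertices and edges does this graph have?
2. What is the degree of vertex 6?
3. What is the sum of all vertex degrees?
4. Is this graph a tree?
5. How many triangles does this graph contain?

Count: 9 vertices, 11 edges.
Vertex 6 has neighbors [1], degree = 1.
Handshaking lemma: 2 * 11 = 22.
A tree on 9 vertices has 8 edges. This graph has 11 edges (3 extra). Not a tree.
Number of triangles = 1.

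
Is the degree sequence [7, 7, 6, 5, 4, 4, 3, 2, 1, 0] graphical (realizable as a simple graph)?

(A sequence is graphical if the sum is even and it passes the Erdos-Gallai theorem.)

Sum of degrees = 39. Sum is odd, so the sequence is NOT graphical.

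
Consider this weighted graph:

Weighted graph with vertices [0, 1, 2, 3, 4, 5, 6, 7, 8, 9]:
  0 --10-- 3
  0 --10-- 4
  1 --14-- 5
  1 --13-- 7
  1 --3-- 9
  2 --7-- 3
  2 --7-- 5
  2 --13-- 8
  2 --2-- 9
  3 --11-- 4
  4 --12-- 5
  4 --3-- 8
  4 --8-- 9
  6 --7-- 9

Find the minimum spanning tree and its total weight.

Applying Kruskal's algorithm (sort edges by weight, add if no cycle):
  Add (2,9) w=2
  Add (1,9) w=3
  Add (4,8) w=3
  Add (2,5) w=7
  Add (2,3) w=7
  Add (6,9) w=7
  Add (4,9) w=8
  Add (0,3) w=10
  Skip (0,4) w=10 (creates cycle)
  Skip (3,4) w=11 (creates cycle)
  Skip (4,5) w=12 (creates cycle)
  Add (1,7) w=13
  Skip (2,8) w=13 (creates cycle)
  Skip (1,5) w=14 (creates cycle)
MST weight = 60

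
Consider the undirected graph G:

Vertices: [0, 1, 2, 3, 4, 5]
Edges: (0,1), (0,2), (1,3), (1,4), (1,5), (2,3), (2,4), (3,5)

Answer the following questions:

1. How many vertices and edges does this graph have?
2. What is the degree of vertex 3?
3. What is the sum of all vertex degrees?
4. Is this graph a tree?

Count: 6 vertices, 8 edges.
Vertex 3 has neighbors [1, 2, 5], degree = 3.
Handshaking lemma: 2 * 8 = 16.
A tree on 6 vertices has 5 edges. This graph has 8 edges (3 extra). Not a tree.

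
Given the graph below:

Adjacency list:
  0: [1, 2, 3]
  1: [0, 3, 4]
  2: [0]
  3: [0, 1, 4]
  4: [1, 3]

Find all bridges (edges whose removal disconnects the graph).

A bridge is an edge whose removal increases the number of connected components.
Bridges found: (0,2)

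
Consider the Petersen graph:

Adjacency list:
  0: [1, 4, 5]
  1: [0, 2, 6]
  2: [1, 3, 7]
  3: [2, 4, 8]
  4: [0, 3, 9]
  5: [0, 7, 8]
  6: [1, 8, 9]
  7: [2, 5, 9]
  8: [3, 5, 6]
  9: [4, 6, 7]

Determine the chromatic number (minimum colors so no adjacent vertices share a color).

The Petersen graph contains odd cycles (e.g. the outer 5-cycle), so chi >= 3.
A proper 3-coloring exists (it is a well-known 3-chromatic graph).
Chromatic number = 3.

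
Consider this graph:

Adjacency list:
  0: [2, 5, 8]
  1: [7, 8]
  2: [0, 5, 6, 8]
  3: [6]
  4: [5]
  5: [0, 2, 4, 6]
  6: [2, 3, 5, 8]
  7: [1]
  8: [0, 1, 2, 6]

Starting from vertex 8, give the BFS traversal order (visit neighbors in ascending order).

BFS from vertex 8 (neighbors processed in ascending order):
Visit order: 8, 0, 1, 2, 6, 5, 7, 3, 4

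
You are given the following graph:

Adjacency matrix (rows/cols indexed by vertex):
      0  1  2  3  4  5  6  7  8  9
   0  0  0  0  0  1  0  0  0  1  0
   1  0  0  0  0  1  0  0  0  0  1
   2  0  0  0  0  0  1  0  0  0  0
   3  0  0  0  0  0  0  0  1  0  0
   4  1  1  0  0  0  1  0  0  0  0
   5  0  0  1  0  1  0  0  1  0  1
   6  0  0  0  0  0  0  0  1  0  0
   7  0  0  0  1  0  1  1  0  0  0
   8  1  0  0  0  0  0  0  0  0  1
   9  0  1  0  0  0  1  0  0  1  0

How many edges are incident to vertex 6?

Vertex 6 has neighbors [7], so deg(6) = 1.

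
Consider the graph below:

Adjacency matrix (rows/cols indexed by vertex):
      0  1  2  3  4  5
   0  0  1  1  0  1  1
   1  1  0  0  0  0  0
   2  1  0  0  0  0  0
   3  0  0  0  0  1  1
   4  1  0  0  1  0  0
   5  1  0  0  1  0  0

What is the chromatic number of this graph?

The graph has a maximum clique of size 2 (lower bound on chromatic number).
A valid 2-coloring: {0: 0, 1: 1, 2: 1, 3: 0, 4: 1, 5: 1}.
Chromatic number = 2.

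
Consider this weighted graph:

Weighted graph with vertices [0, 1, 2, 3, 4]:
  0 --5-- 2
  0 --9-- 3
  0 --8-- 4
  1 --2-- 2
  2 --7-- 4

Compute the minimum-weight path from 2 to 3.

Using Dijkstra's algorithm from vertex 2:
Shortest path: 2 -> 0 -> 3
Total weight: 5 + 9 = 14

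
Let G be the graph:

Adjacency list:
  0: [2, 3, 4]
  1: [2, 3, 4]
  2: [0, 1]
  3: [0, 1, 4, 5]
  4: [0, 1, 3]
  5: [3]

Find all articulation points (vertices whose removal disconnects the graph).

An articulation point is a vertex whose removal disconnects the graph.
Articulation points: [3]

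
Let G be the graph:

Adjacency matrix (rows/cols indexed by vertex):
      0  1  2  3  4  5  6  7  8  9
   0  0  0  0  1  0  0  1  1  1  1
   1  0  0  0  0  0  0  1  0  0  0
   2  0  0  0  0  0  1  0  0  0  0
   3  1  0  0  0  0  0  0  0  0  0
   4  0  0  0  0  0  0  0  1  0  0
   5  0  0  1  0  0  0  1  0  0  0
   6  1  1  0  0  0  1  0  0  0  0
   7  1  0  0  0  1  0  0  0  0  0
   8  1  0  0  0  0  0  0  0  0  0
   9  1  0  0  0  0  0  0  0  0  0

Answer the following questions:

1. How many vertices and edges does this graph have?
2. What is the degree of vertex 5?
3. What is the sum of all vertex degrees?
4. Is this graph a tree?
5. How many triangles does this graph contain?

Count: 10 vertices, 9 edges.
Vertex 5 has neighbors [2, 6], degree = 2.
Handshaking lemma: 2 * 9 = 18.
A graph is a tree iff it is connected and has exactly n-1 edges. This graph is connected (all 10 vertices in one component) and has 10-1 = 9 edges. It is a tree.
Number of triangles = 0.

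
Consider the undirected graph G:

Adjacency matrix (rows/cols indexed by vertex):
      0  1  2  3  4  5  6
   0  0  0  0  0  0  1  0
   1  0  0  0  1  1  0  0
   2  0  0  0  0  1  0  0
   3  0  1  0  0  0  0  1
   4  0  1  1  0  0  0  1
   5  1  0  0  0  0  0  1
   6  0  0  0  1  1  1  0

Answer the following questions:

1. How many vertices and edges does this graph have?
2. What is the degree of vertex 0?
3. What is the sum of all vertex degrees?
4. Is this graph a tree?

Count: 7 vertices, 7 edges.
Vertex 0 has neighbors [5], degree = 1.
Handshaking lemma: 2 * 7 = 14.
A tree on 7 vertices has 6 edges. This graph has 7 edges (1 extra). Not a tree.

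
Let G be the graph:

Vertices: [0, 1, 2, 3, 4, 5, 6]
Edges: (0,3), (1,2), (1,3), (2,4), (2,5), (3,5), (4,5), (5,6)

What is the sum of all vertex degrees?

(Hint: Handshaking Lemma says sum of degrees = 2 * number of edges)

Count edges: 8 edges.
By Handshaking Lemma: sum of degrees = 2 * 8 = 16.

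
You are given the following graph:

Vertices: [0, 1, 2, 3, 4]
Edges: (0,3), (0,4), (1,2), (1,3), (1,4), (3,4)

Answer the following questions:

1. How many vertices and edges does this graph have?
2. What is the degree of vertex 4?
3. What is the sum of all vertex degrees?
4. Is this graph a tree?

Count: 5 vertices, 6 edges.
Vertex 4 has neighbors [0, 1, 3], degree = 3.
Handshaking lemma: 2 * 6 = 12.
A tree on 5 vertices has 4 edges. This graph has 6 edges (2 extra). Not a tree.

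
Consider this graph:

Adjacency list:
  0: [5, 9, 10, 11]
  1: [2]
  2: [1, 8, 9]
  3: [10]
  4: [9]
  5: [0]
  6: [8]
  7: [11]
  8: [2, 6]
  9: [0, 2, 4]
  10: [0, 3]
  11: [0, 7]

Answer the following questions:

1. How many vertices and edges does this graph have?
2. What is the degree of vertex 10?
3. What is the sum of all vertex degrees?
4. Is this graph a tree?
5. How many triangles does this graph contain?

Count: 12 vertices, 11 edges.
Vertex 10 has neighbors [0, 3], degree = 2.
Handshaking lemma: 2 * 11 = 22.
A graph is a tree iff it is connected and has exactly n-1 edges. This graph is connected (all 12 vertices in one component) and has 12-1 = 11 edges. It is a tree.
Number of triangles = 0.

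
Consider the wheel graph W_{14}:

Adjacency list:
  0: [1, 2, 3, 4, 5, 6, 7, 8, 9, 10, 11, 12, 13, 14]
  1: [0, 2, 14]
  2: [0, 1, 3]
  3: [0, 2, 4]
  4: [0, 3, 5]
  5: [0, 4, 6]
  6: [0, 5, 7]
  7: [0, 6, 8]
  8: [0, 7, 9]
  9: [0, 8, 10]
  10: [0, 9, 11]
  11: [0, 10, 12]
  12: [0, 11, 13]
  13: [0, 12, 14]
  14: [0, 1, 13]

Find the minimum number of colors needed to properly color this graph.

W_{14} = C_{14} plus a hub adjacent to every cycle vertex.
The outer cycle needs 2 colors (even cycle); the hub is adjacent to all of them so needs a fresh color.
Chromatic number = 2 + 1 = 3.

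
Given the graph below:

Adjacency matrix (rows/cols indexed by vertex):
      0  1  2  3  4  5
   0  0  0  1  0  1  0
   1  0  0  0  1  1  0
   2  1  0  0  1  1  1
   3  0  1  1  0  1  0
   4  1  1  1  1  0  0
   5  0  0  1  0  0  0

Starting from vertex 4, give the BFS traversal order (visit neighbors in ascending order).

BFS from vertex 4 (neighbors processed in ascending order):
Visit order: 4, 0, 1, 2, 3, 5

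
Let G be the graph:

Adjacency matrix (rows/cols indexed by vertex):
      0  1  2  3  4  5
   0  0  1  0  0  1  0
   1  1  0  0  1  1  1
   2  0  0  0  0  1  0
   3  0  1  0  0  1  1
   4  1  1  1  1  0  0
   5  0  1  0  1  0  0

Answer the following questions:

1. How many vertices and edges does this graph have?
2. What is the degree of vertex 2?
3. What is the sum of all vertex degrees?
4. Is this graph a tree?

Count: 6 vertices, 8 edges.
Vertex 2 has neighbors [4], degree = 1.
Handshaking lemma: 2 * 8 = 16.
A tree on 6 vertices has 5 edges. This graph has 8 edges (3 extra). Not a tree.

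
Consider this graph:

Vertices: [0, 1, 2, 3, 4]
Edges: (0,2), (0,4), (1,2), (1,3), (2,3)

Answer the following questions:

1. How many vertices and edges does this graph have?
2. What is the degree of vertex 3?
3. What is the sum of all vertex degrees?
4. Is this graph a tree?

Count: 5 vertices, 5 edges.
Vertex 3 has neighbors [1, 2], degree = 2.
Handshaking lemma: 2 * 5 = 10.
A tree on 5 vertices has 4 edges. This graph has 5 edges (1 extra). Not a tree.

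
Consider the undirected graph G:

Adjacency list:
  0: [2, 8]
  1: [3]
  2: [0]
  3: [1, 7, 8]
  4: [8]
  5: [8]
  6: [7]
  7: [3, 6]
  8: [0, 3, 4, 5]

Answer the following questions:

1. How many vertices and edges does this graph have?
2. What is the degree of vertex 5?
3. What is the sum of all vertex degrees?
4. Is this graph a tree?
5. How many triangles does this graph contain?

Count: 9 vertices, 8 edges.
Vertex 5 has neighbors [8], degree = 1.
Handshaking lemma: 2 * 8 = 16.
A graph is a tree iff it is connected and has exactly n-1 edges. This graph is connected (all 9 vertices in one component) and has 9-1 = 8 edges. It is a tree.
Number of triangles = 0.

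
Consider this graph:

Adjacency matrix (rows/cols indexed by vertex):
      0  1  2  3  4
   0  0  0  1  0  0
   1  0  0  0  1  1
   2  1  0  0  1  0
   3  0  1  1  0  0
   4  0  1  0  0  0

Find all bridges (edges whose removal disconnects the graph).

A bridge is an edge whose removal increases the number of connected components.
Bridges found: (0,2), (1,3), (1,4), (2,3)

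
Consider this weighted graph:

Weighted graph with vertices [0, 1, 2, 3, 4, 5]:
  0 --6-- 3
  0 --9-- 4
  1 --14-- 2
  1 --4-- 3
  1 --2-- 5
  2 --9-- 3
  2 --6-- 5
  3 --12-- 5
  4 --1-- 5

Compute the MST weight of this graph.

Applying Kruskal's algorithm (sort edges by weight, add if no cycle):
  Add (4,5) w=1
  Add (1,5) w=2
  Add (1,3) w=4
  Add (0,3) w=6
  Add (2,5) w=6
  Skip (0,4) w=9 (creates cycle)
  Skip (2,3) w=9 (creates cycle)
  Skip (3,5) w=12 (creates cycle)
  Skip (1,2) w=14 (creates cycle)
MST weight = 19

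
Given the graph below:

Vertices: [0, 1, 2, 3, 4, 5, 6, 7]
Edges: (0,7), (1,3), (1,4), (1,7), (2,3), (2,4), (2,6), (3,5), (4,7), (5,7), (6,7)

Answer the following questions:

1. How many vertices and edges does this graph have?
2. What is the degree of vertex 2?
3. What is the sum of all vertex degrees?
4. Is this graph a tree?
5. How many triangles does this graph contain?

Count: 8 vertices, 11 edges.
Vertex 2 has neighbors [3, 4, 6], degree = 3.
Handshaking lemma: 2 * 11 = 22.
A tree on 8 vertices has 7 edges. This graph has 11 edges (4 extra). Not a tree.
Number of triangles = 1.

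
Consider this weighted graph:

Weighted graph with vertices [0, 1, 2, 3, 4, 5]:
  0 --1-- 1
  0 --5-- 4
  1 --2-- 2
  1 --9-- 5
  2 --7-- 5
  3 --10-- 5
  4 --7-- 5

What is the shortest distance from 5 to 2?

Using Dijkstra's algorithm from vertex 5:
Shortest path: 5 -> 2
Total weight: 7 = 7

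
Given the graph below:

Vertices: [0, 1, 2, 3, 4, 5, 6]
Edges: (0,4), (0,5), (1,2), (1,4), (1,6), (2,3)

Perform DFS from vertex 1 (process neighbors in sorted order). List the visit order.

DFS from vertex 1 (neighbors processed in ascending order):
Visit order: 1, 2, 3, 4, 0, 5, 6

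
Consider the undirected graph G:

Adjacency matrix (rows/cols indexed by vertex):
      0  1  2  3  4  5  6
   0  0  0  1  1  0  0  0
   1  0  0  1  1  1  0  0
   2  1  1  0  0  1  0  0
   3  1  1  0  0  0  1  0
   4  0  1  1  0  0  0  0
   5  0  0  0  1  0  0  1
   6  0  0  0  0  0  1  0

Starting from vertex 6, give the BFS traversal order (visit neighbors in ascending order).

BFS from vertex 6 (neighbors processed in ascending order):
Visit order: 6, 5, 3, 0, 1, 2, 4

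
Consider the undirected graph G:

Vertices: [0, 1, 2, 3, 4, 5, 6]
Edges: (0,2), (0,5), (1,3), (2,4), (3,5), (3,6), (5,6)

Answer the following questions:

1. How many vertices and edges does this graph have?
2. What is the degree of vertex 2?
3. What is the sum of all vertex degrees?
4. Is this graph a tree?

Count: 7 vertices, 7 edges.
Vertex 2 has neighbors [0, 4], degree = 2.
Handshaking lemma: 2 * 7 = 14.
A tree on 7 vertices has 6 edges. This graph has 7 edges (1 extra). Not a tree.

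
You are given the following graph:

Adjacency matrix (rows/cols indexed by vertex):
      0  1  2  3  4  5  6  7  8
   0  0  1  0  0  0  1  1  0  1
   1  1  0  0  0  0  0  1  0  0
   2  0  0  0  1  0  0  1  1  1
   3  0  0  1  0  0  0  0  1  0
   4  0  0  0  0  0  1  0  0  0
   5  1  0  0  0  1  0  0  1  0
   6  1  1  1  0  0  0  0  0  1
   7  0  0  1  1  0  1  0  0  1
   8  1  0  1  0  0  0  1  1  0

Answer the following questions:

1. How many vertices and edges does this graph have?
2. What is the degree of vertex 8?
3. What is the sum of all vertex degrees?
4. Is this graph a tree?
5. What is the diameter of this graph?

Count: 9 vertices, 14 edges.
Vertex 8 has neighbors [0, 2, 6, 7], degree = 4.
Handshaking lemma: 2 * 14 = 28.
A tree on 9 vertices has 8 edges. This graph has 14 edges (6 extra). Not a tree.
Diameter (longest shortest path) = 3.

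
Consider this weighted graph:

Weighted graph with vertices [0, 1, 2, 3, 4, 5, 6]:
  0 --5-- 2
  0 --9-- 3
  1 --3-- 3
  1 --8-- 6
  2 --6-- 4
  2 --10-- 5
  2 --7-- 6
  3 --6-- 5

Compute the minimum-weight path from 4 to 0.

Using Dijkstra's algorithm from vertex 4:
Shortest path: 4 -> 2 -> 0
Total weight: 6 + 5 = 11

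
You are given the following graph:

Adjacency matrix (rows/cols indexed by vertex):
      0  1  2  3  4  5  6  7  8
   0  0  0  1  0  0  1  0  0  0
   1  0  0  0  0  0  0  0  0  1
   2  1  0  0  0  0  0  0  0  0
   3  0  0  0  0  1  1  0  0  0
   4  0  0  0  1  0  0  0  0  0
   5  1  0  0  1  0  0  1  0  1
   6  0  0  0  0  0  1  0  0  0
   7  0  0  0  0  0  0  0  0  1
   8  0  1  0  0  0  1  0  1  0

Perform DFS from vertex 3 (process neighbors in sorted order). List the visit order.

DFS from vertex 3 (neighbors processed in ascending order):
Visit order: 3, 4, 5, 0, 2, 6, 8, 1, 7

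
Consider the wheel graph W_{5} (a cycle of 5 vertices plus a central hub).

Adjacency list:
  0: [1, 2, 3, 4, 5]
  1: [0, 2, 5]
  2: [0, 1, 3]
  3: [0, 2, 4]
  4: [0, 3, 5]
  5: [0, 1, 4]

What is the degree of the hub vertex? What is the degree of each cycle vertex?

The hub connects to all 5 cycle vertices, so deg(hub) = 5.
Each cycle vertex connects to 2 neighbors on the cycle plus the hub, so deg(cycle vertex) = 3.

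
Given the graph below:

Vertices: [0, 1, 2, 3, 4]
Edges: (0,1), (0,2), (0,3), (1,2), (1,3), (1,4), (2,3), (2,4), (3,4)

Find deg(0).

Vertex 0 has neighbors [1, 2, 3], so deg(0) = 3.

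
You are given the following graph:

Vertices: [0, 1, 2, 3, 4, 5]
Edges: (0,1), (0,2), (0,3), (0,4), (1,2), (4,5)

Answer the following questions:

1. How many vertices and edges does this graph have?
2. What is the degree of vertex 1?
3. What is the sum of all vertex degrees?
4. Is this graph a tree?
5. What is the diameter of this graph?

Count: 6 vertices, 6 edges.
Vertex 1 has neighbors [0, 2], degree = 2.
Handshaking lemma: 2 * 6 = 12.
A tree on 6 vertices has 5 edges. This graph has 6 edges (1 extra). Not a tree.
Diameter (longest shortest path) = 3.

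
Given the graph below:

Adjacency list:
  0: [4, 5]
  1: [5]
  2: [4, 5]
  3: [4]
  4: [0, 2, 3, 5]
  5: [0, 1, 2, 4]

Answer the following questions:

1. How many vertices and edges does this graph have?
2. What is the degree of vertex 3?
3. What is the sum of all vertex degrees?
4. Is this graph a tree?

Count: 6 vertices, 7 edges.
Vertex 3 has neighbors [4], degree = 1.
Handshaking lemma: 2 * 7 = 14.
A tree on 6 vertices has 5 edges. This graph has 7 edges (2 extra). Not a tree.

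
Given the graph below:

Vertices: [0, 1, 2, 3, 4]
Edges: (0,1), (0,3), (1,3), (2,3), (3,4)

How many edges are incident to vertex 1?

Vertex 1 has neighbors [0, 3], so deg(1) = 2.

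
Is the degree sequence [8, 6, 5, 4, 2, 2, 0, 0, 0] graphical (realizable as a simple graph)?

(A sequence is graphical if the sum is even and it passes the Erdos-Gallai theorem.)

Sum of degrees = 27. Sum is odd, so the sequence is NOT graphical.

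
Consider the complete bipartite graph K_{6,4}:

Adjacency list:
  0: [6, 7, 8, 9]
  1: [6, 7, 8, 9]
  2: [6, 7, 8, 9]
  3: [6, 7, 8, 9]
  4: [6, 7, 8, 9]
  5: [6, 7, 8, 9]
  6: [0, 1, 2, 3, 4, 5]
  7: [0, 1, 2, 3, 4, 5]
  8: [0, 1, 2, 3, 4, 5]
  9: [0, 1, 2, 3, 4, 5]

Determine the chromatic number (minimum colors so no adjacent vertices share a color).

K_{6,4} is bipartite: vertices split into two independent sets of size 6 and 4.
Color one set 0, the other 1. No adjacent vertices share a color.
Chromatic number = 2.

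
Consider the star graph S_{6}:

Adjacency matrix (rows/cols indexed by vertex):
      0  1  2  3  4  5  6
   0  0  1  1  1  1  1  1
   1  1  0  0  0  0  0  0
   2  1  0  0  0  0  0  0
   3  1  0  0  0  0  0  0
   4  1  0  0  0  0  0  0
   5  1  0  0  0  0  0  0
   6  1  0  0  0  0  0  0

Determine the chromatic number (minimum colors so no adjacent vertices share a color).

S_{6} has one hub adjacent to 6 leaves; leaves are pairwise non-adjacent.
Color the hub 0 and every leaf 1.
Chromatic number = 2.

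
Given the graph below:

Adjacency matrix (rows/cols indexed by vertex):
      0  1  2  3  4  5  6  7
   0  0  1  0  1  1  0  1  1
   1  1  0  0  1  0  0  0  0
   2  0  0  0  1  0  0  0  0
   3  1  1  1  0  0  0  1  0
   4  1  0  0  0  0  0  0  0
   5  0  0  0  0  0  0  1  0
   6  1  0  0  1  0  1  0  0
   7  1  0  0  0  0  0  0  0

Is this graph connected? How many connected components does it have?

Checking connectivity: the graph has 1 connected component(s).
All vertices are reachable from each other. The graph IS connected.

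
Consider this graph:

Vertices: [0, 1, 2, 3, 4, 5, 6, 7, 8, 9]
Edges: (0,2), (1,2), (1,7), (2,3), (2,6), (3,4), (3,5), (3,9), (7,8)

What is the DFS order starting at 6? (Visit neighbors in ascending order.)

DFS from vertex 6 (neighbors processed in ascending order):
Visit order: 6, 2, 0, 1, 7, 8, 3, 4, 5, 9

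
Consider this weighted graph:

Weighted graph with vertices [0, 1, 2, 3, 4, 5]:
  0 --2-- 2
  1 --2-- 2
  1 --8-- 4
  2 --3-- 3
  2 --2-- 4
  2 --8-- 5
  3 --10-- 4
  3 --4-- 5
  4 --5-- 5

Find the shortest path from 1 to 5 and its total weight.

Using Dijkstra's algorithm from vertex 1:
Shortest path: 1 -> 2 -> 4 -> 5
Total weight: 2 + 2 + 5 = 9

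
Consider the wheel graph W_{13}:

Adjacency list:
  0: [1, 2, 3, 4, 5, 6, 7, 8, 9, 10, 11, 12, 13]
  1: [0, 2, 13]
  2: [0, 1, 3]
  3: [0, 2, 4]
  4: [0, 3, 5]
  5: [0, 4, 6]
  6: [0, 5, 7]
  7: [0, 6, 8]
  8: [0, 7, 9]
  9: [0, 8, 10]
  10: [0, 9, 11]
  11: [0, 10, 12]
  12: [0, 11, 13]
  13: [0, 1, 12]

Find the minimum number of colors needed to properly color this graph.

W_{13} = C_{13} plus a hub adjacent to every cycle vertex.
The outer cycle needs 3 colors (odd cycle); the hub is adjacent to all of them so needs a fresh color.
Chromatic number = 3 + 1 = 4.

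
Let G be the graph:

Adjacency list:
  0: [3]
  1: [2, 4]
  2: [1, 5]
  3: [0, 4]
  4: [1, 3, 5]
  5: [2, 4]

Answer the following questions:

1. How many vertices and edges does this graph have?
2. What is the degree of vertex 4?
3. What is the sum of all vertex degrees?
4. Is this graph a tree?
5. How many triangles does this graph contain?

Count: 6 vertices, 6 edges.
Vertex 4 has neighbors [1, 3, 5], degree = 3.
Handshaking lemma: 2 * 6 = 12.
A tree on 6 vertices has 5 edges. This graph has 6 edges (1 extra). Not a tree.
Number of triangles = 0.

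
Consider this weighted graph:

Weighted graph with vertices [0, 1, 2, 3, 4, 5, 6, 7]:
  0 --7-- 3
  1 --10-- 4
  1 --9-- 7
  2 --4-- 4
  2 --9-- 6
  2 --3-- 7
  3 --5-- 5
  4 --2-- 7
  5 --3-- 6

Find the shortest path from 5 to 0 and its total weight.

Using Dijkstra's algorithm from vertex 5:
Shortest path: 5 -> 3 -> 0
Total weight: 5 + 7 = 12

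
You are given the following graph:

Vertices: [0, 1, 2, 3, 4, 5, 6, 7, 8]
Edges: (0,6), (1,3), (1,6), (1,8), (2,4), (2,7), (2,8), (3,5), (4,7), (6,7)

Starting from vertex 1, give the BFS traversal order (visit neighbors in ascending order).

BFS from vertex 1 (neighbors processed in ascending order):
Visit order: 1, 3, 6, 8, 5, 0, 7, 2, 4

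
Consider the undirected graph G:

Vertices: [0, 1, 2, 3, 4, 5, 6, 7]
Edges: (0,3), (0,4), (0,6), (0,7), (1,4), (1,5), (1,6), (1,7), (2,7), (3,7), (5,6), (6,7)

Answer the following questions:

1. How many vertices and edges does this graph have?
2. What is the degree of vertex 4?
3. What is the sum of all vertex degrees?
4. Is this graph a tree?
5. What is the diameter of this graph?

Count: 8 vertices, 12 edges.
Vertex 4 has neighbors [0, 1], degree = 2.
Handshaking lemma: 2 * 12 = 24.
A tree on 8 vertices has 7 edges. This graph has 12 edges (5 extra). Not a tree.
Diameter (longest shortest path) = 3.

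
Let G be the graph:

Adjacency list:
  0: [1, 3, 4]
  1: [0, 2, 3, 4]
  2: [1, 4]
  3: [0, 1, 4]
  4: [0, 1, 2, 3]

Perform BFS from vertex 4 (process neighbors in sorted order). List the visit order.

BFS from vertex 4 (neighbors processed in ascending order):
Visit order: 4, 0, 1, 2, 3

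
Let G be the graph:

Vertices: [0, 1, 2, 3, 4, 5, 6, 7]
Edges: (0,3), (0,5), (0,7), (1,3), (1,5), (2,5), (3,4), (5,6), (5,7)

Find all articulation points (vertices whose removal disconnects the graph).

An articulation point is a vertex whose removal disconnects the graph.
Articulation points: [3, 5]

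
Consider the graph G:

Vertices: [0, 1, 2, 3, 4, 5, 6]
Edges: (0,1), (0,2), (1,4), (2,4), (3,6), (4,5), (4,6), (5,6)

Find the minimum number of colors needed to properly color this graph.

The graph has a maximum clique of size 3 (lower bound on chromatic number).
A valid 3-coloring: {0: 0, 1: 1, 2: 1, 3: 0, 4: 0, 5: 2, 6: 1}.
Chromatic number = 3.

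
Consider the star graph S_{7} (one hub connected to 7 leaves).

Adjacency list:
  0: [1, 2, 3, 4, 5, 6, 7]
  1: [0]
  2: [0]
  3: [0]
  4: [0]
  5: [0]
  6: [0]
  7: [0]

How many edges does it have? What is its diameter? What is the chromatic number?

Star graph S_{7}: the hub connects to all 7 leaves.
Edges = 7.
Diameter = 2 (any leaf to hub is 1, leaf to leaf through hub is 2).
Star graphs are bipartite (hub vs leaves), so chromatic number = 2.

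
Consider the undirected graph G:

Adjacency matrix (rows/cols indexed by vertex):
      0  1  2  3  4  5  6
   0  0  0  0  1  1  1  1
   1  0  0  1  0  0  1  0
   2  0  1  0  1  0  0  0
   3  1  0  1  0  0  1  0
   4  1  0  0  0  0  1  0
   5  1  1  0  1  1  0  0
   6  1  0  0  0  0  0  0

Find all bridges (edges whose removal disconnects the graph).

A bridge is an edge whose removal increases the number of connected components.
Bridges found: (0,6)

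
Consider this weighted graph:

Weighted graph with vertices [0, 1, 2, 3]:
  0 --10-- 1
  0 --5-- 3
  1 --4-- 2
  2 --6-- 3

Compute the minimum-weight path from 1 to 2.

Using Dijkstra's algorithm from vertex 1:
Shortest path: 1 -> 2
Total weight: 4 = 4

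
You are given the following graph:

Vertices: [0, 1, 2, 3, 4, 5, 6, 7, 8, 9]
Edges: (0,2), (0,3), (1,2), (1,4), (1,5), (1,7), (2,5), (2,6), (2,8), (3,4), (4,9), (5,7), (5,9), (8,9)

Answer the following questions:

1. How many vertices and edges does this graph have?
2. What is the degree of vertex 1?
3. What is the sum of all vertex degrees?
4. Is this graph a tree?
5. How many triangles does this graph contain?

Count: 10 vertices, 14 edges.
Vertex 1 has neighbors [2, 4, 5, 7], degree = 4.
Handshaking lemma: 2 * 14 = 28.
A tree on 10 vertices has 9 edges. This graph has 14 edges (5 extra). Not a tree.
Number of triangles = 2.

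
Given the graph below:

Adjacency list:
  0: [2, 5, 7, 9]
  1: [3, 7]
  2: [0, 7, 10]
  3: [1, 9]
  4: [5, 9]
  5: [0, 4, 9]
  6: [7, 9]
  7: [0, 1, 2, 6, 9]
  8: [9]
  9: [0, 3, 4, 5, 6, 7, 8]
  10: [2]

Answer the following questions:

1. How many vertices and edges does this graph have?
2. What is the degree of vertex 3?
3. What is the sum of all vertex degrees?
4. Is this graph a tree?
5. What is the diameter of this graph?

Count: 11 vertices, 16 edges.
Vertex 3 has neighbors [1, 9], degree = 2.
Handshaking lemma: 2 * 16 = 32.
A tree on 11 vertices has 10 edges. This graph has 16 edges (6 extra). Not a tree.
Diameter (longest shortest path) = 4.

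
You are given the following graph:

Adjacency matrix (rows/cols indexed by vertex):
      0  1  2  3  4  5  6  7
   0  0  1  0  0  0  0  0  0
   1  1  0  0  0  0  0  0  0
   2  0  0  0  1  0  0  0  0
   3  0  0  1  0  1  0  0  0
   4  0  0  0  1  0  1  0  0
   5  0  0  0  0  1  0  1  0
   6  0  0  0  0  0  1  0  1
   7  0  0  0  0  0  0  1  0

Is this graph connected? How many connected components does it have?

Checking connectivity: the graph has 2 connected component(s).
Components: [[0, 1], [2, 3, 4, 5, 6, 7]]. The graph is NOT connected.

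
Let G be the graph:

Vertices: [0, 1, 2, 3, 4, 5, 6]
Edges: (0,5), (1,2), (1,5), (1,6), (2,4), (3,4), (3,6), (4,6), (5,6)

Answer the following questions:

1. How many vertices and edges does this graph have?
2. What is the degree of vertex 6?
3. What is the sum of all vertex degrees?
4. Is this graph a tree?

Count: 7 vertices, 9 edges.
Vertex 6 has neighbors [1, 3, 4, 5], degree = 4.
Handshaking lemma: 2 * 9 = 18.
A tree on 7 vertices has 6 edges. This graph has 9 edges (3 extra). Not a tree.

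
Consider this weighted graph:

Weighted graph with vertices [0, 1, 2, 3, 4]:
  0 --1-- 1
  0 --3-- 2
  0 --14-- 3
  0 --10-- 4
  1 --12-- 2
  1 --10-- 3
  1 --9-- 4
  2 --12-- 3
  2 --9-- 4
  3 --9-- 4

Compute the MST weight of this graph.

Applying Kruskal's algorithm (sort edges by weight, add if no cycle):
  Add (0,1) w=1
  Add (0,2) w=3
  Add (1,4) w=9
  Skip (2,4) w=9 (creates cycle)
  Add (3,4) w=9
  Skip (0,4) w=10 (creates cycle)
  Skip (1,3) w=10 (creates cycle)
  Skip (1,2) w=12 (creates cycle)
  Skip (2,3) w=12 (creates cycle)
  Skip (0,3) w=14 (creates cycle)
MST weight = 22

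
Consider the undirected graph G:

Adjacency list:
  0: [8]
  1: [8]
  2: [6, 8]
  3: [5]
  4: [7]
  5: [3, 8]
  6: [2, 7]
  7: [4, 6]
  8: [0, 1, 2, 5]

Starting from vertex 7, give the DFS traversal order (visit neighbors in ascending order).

DFS from vertex 7 (neighbors processed in ascending order):
Visit order: 7, 4, 6, 2, 8, 0, 1, 5, 3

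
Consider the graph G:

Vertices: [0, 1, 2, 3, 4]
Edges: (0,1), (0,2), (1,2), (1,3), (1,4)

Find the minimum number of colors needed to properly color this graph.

The graph has a maximum clique of size 3 (lower bound on chromatic number).
A valid 3-coloring: {0: 1, 1: 0, 2: 2, 3: 1, 4: 1}.
Chromatic number = 3.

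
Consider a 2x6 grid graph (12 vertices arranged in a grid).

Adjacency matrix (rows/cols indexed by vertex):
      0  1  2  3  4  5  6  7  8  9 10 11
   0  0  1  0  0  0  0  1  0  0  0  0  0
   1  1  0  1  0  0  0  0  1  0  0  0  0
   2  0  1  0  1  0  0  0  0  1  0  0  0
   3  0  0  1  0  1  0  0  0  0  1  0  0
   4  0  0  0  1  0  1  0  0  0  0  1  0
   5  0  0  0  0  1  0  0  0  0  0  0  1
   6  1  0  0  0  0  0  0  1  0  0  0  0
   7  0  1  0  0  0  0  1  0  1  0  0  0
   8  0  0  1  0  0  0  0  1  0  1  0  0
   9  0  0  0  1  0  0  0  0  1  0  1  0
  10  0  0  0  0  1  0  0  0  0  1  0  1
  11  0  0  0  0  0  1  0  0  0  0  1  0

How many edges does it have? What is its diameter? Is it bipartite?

A 2x6 grid has 6 vertical edges and 10 horizontal edges.
Total edges = 6 + 10 = 16.
Diameter = (2-1) + (6-1) = 6 (corner to opposite corner).
Grid graphs are bipartite (checkerboard coloring).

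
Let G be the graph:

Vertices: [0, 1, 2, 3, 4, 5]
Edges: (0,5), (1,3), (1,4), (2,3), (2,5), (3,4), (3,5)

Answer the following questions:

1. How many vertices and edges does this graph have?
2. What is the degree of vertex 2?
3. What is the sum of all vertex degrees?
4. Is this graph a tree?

Count: 6 vertices, 7 edges.
Vertex 2 has neighbors [3, 5], degree = 2.
Handshaking lemma: 2 * 7 = 14.
A tree on 6 vertices has 5 edges. This graph has 7 edges (2 extra). Not a tree.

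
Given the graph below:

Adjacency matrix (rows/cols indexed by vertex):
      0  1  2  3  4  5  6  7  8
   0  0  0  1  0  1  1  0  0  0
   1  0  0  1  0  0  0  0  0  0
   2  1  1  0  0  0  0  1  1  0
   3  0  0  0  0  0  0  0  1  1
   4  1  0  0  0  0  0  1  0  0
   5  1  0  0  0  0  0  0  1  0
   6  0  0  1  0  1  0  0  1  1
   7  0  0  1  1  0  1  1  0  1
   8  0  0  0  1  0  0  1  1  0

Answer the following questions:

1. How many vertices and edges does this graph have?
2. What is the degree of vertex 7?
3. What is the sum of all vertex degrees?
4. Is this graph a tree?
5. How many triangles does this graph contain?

Count: 9 vertices, 13 edges.
Vertex 7 has neighbors [2, 3, 5, 6, 8], degree = 5.
Handshaking lemma: 2 * 13 = 26.
A tree on 9 vertices has 8 edges. This graph has 13 edges (5 extra). Not a tree.
Number of triangles = 3.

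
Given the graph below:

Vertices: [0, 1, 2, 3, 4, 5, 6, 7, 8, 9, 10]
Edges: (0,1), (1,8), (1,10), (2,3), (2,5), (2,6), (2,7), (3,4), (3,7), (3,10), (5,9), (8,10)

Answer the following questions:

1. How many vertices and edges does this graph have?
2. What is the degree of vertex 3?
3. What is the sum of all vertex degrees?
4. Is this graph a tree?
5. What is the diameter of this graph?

Count: 11 vertices, 12 edges.
Vertex 3 has neighbors [2, 4, 7, 10], degree = 4.
Handshaking lemma: 2 * 12 = 24.
A tree on 11 vertices has 10 edges. This graph has 12 edges (2 extra). Not a tree.
Diameter (longest shortest path) = 6.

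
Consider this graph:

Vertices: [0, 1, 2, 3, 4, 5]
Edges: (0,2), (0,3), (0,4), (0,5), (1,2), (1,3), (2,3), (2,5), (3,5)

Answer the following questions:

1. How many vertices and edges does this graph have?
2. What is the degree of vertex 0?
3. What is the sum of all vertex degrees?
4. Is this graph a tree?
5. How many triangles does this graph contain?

Count: 6 vertices, 9 edges.
Vertex 0 has neighbors [2, 3, 4, 5], degree = 4.
Handshaking lemma: 2 * 9 = 18.
A tree on 6 vertices has 5 edges. This graph has 9 edges (4 extra). Not a tree.
Number of triangles = 5.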